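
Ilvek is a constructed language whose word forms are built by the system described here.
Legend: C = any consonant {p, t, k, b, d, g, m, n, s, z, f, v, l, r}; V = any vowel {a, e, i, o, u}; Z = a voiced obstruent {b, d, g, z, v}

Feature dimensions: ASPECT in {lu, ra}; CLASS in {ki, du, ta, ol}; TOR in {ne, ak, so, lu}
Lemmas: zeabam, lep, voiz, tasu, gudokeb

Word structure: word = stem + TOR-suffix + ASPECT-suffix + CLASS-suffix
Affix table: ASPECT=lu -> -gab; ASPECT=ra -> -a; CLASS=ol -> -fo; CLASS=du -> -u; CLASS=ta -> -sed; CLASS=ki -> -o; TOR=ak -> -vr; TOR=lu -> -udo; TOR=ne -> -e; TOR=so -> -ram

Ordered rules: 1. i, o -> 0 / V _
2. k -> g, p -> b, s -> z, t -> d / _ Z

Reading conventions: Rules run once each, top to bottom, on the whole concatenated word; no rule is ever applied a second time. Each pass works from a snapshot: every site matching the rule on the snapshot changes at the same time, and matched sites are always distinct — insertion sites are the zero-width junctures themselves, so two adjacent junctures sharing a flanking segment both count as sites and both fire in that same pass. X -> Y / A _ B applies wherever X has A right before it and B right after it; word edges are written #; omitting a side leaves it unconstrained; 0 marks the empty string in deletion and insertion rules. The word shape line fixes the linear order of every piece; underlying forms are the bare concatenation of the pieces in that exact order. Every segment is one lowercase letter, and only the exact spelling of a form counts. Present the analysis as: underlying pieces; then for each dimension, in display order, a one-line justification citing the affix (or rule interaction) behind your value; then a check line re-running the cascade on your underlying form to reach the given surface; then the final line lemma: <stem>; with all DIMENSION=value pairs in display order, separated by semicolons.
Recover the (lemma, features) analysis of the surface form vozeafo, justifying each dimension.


underlying: voiz-e-a-fo
ASPECT=ra - signalled by the affix -a
CLASS=ol - signalled by the affix -fo
TOR=ne - signalled by the affix -e
check: voizeafo -> vozeafo -> vozeafo
lemma: voiz; ASPECT=ra; CLASS=ol; TOR=ne


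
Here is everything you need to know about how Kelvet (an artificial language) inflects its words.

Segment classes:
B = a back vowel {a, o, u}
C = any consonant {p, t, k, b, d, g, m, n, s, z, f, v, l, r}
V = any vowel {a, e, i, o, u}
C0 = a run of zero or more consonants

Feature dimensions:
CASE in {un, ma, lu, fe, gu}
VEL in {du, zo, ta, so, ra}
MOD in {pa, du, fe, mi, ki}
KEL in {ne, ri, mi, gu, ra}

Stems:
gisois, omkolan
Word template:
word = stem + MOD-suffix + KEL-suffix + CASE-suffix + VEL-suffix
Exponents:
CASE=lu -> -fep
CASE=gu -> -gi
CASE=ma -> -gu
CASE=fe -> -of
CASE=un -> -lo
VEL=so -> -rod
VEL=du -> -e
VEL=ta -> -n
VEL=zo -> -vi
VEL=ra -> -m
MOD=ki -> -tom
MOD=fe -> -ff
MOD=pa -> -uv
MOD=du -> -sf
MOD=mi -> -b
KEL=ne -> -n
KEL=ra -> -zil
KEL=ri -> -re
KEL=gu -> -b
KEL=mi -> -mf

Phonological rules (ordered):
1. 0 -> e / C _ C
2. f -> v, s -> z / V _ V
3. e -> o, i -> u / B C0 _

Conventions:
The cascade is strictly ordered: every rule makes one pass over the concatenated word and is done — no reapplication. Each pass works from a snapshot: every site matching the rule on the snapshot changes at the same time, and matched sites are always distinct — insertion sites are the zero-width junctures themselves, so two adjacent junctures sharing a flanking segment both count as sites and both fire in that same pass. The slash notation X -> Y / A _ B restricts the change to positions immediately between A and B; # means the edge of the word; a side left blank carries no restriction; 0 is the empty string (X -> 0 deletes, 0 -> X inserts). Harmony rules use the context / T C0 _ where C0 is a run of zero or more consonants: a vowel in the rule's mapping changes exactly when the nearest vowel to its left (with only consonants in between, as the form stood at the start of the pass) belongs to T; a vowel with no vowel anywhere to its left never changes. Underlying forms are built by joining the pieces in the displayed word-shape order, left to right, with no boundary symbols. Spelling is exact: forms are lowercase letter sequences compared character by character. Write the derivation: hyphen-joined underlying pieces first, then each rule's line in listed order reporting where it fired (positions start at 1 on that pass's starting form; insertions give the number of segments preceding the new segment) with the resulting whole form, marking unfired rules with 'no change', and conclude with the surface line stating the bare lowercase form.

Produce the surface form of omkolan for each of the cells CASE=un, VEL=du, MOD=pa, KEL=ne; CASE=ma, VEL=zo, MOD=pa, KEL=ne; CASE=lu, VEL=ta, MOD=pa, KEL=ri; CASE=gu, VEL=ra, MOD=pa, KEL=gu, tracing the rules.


cell CASE=un, VEL=du, MOD=pa, KEL=ne:
underlying: omkolan-uv-n-lo-e
1. 0 -> e / C _ C: inserts after position(s) 2, 9, 10: omekolanuveneloe
2. f -> v, s -> z / V _ V: no change
3. e -> o, i -> u / B C0 _: fires at position(s) 3, 11, 16: omokolanuvoneloo
surface: omokolanuvoneloo

cell CASE=ma, VEL=zo, MOD=pa, KEL=ne:
underlying: omkolan-uv-n-gu-vi
1. 0 -> e / C _ C: inserts after position(s) 2, 9, 10: omekolanuveneguvi
2. f -> v, s -> z / V _ V: no change
3. e -> o, i -> u / B C0 _: fires at position(s) 3, 11, 17: omokolanuvoneguvu
surface: omokolanuvoneguvu

cell CASE=lu, VEL=ta, MOD=pa, KEL=ri:
underlying: omkolan-uv-re-fep-n
1. 0 -> e / C _ C: inserts after position(s) 2, 9, 14: omekolanuverefepen
2. f -> v, s -> z / V _ V: fires at position(s) 14: omekolanuverevepen
3. e -> o, i -> u / B C0 _: fires at position(s) 3, 11: omokolanuvorevepen
surface: omokolanuvorevepen

cell CASE=gu, VEL=ra, MOD=pa, KEL=gu:
underlying: omkolan-uv-b-gi-m
1. 0 -> e / C _ C: inserts after position(s) 2, 9, 10: omekolanuvebegim
2. f -> v, s -> z / V _ V: no change
3. e -> o, i -> u / B C0 _: fires at position(s) 3, 11: omokolanuvobegim
surface: omokolanuvobegim


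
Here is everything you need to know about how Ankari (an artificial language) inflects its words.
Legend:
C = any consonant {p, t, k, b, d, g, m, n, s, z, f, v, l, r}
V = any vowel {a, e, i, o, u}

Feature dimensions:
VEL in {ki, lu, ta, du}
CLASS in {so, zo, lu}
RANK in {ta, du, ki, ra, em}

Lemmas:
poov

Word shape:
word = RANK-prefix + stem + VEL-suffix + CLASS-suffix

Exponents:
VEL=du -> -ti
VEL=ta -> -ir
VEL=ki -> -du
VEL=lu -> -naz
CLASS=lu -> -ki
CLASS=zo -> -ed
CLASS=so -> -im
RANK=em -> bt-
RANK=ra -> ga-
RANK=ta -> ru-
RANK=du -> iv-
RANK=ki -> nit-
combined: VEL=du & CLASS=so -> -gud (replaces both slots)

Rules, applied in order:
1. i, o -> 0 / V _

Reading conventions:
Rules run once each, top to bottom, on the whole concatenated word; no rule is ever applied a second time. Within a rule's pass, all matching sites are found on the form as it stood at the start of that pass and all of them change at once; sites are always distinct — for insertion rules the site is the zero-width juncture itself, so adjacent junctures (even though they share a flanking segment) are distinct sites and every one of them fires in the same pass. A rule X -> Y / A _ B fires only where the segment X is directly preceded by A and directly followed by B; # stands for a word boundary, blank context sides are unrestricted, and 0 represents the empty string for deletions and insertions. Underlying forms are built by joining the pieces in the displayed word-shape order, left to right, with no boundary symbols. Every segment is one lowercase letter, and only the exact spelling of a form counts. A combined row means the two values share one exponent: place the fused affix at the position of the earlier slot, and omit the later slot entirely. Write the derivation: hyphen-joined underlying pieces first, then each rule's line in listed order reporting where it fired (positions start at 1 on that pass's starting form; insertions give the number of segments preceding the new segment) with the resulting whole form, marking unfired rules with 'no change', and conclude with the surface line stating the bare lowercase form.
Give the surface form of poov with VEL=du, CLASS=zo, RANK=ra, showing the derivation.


underlying: ga-poov-ti-ed
1. i, o -> 0 / V _: fires at position(s) 5: gapovtied
surface: gapovtied


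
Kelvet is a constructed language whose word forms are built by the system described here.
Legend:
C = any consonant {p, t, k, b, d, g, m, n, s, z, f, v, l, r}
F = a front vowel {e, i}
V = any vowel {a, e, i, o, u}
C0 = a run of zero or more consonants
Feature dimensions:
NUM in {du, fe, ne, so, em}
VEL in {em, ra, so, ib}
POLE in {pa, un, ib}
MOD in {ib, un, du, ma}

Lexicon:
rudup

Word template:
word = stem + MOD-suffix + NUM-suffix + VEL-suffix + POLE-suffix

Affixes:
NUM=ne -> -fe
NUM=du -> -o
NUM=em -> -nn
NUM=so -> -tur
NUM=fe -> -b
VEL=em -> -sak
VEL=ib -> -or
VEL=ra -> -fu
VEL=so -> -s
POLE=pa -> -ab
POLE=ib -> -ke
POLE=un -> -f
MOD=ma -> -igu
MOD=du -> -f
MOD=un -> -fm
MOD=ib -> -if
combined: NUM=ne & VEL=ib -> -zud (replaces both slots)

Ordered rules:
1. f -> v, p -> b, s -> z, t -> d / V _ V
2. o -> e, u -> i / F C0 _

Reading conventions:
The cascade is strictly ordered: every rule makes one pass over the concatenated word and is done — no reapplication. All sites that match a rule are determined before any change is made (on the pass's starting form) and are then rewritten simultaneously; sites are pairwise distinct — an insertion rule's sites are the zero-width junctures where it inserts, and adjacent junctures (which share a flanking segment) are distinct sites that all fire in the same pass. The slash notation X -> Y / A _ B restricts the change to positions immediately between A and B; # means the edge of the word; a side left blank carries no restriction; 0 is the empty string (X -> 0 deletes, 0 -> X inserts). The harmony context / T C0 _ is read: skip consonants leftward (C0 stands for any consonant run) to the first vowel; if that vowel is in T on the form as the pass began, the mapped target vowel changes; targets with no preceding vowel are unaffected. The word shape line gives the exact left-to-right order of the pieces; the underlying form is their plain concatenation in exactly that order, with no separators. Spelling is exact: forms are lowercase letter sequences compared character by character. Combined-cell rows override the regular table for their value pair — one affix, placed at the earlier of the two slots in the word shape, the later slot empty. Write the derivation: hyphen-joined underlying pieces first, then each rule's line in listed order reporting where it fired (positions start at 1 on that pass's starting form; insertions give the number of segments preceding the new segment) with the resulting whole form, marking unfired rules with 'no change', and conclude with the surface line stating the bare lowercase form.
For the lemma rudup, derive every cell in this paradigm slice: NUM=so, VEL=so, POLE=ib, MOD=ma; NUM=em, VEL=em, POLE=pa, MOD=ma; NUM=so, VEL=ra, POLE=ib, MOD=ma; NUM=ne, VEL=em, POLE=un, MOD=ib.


cell NUM=so, VEL=so, POLE=ib, MOD=ma:
underlying: rudup-igu-tur-s-ke
1. f -> v, p -> b, s -> z, t -> d / V _ V: fires at position(s) 5, 9: rudubigudurske
2. o -> e, u -> i / F C0 _: fires at position(s) 8: rudubigidurske
surface: rudubigidurske

cell NUM=em, VEL=em, POLE=pa, MOD=ma:
underlying: rudup-igu-nn-sak-ab
1. f -> v, p -> b, s -> z, t -> d / V _ V: fires at position(s) 5: rudubigunnsakab
2. o -> e, u -> i / F C0 _: fires at position(s) 8: rudubiginnsakab
surface: rudubiginnsakab

cell NUM=so, VEL=ra, POLE=ib, MOD=ma:
underlying: rudup-igu-tur-fu-ke
1. f -> v, p -> b, s -> z, t -> d / V _ V: fires at position(s) 5, 9: rudubigudurfuke
2. o -> e, u -> i / F C0 _: fires at position(s) 8: rudubigidurfuke
surface: rudubigidurfuke

cell NUM=ne, VEL=em, POLE=un, MOD=ib:
underlying: rudup-if-fe-sak-f
1. f -> v, p -> b, s -> z, t -> d / V _ V: fires at position(s) 5, 10: rudubiffezakf
2. o -> e, u -> i / F C0 _: no change
surface: rudubiffezakf


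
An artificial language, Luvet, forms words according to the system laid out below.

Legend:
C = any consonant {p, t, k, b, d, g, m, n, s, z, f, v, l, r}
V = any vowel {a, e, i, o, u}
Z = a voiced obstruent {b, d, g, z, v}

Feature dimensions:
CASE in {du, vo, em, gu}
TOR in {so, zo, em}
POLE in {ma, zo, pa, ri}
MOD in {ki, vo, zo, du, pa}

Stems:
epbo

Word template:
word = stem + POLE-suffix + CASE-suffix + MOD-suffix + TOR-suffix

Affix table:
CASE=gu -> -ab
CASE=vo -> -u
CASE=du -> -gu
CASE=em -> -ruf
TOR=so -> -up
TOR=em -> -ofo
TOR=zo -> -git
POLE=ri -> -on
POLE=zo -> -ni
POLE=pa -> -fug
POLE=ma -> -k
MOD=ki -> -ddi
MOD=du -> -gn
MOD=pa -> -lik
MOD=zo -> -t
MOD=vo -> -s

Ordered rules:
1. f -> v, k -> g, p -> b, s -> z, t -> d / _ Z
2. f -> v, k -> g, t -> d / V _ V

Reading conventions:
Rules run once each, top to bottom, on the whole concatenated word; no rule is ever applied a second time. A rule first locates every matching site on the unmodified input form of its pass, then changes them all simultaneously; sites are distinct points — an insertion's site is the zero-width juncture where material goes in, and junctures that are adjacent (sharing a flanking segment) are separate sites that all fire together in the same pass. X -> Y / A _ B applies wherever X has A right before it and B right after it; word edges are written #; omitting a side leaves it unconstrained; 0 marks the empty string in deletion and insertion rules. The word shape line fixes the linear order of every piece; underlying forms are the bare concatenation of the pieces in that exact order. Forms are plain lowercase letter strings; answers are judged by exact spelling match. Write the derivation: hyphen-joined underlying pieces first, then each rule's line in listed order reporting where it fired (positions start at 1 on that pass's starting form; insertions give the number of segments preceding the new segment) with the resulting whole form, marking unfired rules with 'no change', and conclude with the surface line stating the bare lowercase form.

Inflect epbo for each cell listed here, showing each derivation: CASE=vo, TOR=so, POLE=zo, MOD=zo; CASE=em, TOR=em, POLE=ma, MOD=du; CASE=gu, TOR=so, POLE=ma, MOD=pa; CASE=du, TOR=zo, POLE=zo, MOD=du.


cell CASE=vo, TOR=so, POLE=zo, MOD=zo:
underlying: epbo-ni-u-t-up
1. f -> v, k -> g, p -> b, s -> z, t -> d / _ Z: fires at position(s) 2: ebboniutup
2. f -> v, k -> g, t -> d / V _ V: fires at position(s) 8: ebboniudup
surface: ebboniudup

cell CASE=em, TOR=em, POLE=ma, MOD=du:
underlying: epbo-k-ruf-gn-ofo
1. f -> v, k -> g, p -> b, s -> z, t -> d / _ Z: fires at position(s) 2, 8: ebbokruvgnofo
2. f -> v, k -> g, t -> d / V _ V: fires at position(s) 12: ebbokruvgnovo
surface: ebbokruvgnovo

cell CASE=gu, TOR=so, POLE=ma, MOD=pa:
underlying: epbo-k-ab-lik-up
1. f -> v, k -> g, p -> b, s -> z, t -> d / _ Z: fires at position(s) 2: ebbokablikup
2. f -> v, k -> g, t -> d / V _ V: fires at position(s) 5, 10: ebbogabligup
surface: ebbogabligup

cell CASE=du, TOR=zo, POLE=zo, MOD=du:
underlying: epbo-ni-gu-gn-git
1. f -> v, k -> g, p -> b, s -> z, t -> d / _ Z: fires at position(s) 2: ebbonigugngit
2. f -> v, k -> g, t -> d / V _ V: no change
surface: ebbonigugngit


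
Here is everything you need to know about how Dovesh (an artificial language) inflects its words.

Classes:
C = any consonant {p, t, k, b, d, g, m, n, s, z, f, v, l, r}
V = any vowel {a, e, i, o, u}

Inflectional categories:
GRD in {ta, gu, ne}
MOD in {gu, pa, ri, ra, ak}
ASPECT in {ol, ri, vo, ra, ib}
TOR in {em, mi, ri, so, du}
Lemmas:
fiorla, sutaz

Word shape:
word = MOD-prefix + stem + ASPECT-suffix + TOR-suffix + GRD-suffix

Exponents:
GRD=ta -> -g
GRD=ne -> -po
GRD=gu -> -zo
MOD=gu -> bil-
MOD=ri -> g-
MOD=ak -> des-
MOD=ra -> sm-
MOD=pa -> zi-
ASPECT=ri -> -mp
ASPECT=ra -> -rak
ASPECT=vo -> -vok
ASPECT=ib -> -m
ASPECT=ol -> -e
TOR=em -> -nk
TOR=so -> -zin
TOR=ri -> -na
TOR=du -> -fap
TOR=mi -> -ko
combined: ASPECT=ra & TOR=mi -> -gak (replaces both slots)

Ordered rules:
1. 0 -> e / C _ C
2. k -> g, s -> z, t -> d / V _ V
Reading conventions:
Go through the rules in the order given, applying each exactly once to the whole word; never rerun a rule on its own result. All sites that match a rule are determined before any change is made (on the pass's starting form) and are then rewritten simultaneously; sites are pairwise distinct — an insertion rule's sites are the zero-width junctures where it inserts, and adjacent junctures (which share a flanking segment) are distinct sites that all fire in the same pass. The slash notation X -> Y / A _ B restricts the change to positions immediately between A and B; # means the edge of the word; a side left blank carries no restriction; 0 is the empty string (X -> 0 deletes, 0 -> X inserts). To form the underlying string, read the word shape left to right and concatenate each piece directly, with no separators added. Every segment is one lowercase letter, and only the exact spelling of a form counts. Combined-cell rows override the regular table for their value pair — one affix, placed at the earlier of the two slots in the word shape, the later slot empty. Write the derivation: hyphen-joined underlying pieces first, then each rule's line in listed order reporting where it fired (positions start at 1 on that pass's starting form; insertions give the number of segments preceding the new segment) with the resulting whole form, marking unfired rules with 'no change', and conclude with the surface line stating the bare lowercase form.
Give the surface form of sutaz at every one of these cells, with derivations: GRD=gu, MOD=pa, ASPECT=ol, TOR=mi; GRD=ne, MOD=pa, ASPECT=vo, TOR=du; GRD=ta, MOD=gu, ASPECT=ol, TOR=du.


cell GRD=gu, MOD=pa, ASPECT=ol, TOR=mi:
underlying: zi-sutaz-e-ko-zo
1. 0 -> e / C _ C: no change
2. k -> g, s -> z, t -> d / V _ V: fires at position(s) 3, 5, 9: zizudazegozo
surface: zizudazegozo

cell GRD=ne, MOD=pa, ASPECT=vo, TOR=du:
underlying: zi-sutaz-vok-fap-po
1. 0 -> e / C _ C: inserts after position(s) 7, 10, 13: zisutazevokefapepo
2. k -> g, s -> z, t -> d / V _ V: fires at position(s) 3, 5, 11: zizudazevogefapepo
surface: zizudazevogefapepo

cell GRD=ta, MOD=gu, ASPECT=ol, TOR=du:
underlying: bil-sutaz-e-fap-g
1. 0 -> e / C _ C: inserts after position(s) 3, 12: bilesutazefapeg
2. k -> g, s -> z, t -> d / V _ V: fires at position(s) 5, 7: bilezudazefapeg
surface: bilezudazefapeg


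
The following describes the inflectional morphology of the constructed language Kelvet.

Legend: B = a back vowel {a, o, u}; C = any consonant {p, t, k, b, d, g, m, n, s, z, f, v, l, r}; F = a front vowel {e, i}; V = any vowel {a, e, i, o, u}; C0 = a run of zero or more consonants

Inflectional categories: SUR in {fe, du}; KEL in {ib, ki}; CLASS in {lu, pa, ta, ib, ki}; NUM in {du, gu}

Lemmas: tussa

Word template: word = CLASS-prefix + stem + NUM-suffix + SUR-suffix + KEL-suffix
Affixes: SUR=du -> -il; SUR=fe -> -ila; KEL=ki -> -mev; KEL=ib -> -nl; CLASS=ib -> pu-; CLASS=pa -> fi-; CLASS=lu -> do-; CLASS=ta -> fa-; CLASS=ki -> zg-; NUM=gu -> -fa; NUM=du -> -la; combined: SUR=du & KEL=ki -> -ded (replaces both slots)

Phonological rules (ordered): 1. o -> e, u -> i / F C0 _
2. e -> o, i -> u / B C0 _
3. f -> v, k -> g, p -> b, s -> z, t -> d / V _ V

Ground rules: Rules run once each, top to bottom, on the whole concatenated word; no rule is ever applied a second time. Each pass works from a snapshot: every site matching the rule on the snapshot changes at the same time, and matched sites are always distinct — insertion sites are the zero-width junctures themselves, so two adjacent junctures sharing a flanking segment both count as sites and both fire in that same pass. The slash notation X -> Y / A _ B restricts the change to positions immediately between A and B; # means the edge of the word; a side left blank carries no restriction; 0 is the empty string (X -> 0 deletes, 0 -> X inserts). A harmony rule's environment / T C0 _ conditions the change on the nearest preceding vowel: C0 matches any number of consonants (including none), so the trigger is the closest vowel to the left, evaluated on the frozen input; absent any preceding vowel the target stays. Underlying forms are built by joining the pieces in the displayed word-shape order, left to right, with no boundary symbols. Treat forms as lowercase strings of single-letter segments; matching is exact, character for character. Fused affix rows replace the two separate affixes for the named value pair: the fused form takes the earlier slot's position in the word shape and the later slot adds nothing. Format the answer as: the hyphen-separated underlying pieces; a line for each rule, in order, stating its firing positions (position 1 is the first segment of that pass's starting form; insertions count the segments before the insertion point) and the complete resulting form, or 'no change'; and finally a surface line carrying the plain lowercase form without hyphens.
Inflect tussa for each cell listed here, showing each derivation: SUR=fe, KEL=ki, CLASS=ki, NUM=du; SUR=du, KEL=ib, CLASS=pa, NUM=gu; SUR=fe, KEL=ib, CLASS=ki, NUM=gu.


cell SUR=fe, KEL=ki, CLASS=ki, NUM=du:
underlying: zg-tussa-la-ila-mev
1. o -> e, u -> i / F C0 _: no change
2. e -> o, i -> u / B C0 _: fires at position(s) 10, 14: zgtussalaulamov
3. f -> v, k -> g, p -> b, s -> z, t -> d / V _ V: no change
surface: zgtussalaulamov

cell SUR=du, KEL=ib, CLASS=pa, NUM=gu:
underlying: fi-tussa-fa-il-nl
1. o -> e, u -> i / F C0 _: fires at position(s) 4: fitissafailnl
2. e -> o, i -> u / B C0 _: fires at position(s) 10: fitissafaulnl
3. f -> v, k -> g, p -> b, s -> z, t -> d / V _ V: fires at position(s) 3, 8: fidissavaulnl
surface: fidissavaulnl

cell SUR=fe, KEL=ib, CLASS=ki, NUM=gu:
underlying: zg-tussa-fa-ila-nl
1. o -> e, u -> i / F C0 _: no change
2. e -> o, i -> u / B C0 _: fires at position(s) 10: zgtussafaulanl
3. f -> v, k -> g, p -> b, s -> z, t -> d / V _ V: fires at position(s) 8: zgtussavaulanl
surface: zgtussavaulanl


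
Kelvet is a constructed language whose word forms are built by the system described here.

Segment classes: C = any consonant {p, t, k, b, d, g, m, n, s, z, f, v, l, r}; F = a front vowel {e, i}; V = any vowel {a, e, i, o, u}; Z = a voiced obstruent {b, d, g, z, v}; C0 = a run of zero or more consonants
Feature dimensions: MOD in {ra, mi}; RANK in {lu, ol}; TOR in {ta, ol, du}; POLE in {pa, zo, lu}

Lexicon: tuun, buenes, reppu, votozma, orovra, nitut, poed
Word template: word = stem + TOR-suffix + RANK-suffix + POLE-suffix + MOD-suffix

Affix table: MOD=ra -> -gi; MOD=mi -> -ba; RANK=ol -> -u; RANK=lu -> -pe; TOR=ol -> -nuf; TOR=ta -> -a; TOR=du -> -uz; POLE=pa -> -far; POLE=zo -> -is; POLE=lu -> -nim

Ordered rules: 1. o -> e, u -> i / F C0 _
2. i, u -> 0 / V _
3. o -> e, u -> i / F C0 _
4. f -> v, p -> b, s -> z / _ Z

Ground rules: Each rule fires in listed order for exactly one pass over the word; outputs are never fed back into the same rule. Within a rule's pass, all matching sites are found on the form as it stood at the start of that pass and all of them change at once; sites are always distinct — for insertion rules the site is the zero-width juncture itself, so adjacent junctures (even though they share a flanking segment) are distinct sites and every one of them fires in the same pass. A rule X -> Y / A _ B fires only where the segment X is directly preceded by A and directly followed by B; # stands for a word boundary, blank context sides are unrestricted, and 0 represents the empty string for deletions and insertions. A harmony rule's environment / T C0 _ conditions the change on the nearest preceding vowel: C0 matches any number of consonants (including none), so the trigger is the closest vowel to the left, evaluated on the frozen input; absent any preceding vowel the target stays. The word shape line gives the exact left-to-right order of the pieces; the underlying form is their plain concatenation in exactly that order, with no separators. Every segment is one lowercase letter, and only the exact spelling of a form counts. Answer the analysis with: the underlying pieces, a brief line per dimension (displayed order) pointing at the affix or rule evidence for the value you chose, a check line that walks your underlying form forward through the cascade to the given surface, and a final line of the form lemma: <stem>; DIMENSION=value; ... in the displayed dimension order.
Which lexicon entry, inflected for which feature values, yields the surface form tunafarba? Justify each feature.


underlying: tuun-a-u-far-ba
MOD=mi - signalled by the affix -ba
RANK=ol - signalled by the affix -u
TOR=ta - signalled by the affix -a
POLE=pa - signalled by the affix -far
check: tuunaufarba -> tuunaufarba -> tunafarba -> tunafarba -> tunafarba
lemma: tuun; MOD=mi; RANK=ol; TOR=ta; POLE=pa


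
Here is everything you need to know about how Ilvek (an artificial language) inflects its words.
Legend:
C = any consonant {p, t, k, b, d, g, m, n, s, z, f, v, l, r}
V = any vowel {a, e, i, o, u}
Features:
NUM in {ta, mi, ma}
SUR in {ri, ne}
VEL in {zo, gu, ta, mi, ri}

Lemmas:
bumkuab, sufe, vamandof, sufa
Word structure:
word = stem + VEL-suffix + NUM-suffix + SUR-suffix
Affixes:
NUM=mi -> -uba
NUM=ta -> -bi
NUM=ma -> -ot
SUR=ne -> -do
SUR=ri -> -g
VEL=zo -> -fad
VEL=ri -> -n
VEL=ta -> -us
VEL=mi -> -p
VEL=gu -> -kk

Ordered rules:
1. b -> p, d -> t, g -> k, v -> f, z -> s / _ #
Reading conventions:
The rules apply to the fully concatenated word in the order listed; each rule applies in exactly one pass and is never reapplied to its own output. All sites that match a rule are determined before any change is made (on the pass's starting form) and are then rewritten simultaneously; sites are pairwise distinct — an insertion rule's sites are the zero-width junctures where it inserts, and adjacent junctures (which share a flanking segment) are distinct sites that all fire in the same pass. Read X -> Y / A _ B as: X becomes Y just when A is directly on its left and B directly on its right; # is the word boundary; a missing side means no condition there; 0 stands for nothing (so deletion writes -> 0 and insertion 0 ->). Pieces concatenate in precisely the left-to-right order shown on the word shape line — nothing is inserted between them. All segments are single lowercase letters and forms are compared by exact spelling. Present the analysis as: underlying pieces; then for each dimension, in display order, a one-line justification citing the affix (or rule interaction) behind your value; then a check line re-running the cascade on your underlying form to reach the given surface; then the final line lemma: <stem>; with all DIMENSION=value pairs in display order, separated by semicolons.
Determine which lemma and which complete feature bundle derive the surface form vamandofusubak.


underlying: vamandof-us-uba-g
NUM=mi - signalled by the affix -uba
SUR=ri - signalled by the affix -g
VEL=ta - signalled by the affix -us
check: vamandofusubag -> vamandofusubak
lemma: vamandof; NUM=mi; SUR=ri; VEL=ta


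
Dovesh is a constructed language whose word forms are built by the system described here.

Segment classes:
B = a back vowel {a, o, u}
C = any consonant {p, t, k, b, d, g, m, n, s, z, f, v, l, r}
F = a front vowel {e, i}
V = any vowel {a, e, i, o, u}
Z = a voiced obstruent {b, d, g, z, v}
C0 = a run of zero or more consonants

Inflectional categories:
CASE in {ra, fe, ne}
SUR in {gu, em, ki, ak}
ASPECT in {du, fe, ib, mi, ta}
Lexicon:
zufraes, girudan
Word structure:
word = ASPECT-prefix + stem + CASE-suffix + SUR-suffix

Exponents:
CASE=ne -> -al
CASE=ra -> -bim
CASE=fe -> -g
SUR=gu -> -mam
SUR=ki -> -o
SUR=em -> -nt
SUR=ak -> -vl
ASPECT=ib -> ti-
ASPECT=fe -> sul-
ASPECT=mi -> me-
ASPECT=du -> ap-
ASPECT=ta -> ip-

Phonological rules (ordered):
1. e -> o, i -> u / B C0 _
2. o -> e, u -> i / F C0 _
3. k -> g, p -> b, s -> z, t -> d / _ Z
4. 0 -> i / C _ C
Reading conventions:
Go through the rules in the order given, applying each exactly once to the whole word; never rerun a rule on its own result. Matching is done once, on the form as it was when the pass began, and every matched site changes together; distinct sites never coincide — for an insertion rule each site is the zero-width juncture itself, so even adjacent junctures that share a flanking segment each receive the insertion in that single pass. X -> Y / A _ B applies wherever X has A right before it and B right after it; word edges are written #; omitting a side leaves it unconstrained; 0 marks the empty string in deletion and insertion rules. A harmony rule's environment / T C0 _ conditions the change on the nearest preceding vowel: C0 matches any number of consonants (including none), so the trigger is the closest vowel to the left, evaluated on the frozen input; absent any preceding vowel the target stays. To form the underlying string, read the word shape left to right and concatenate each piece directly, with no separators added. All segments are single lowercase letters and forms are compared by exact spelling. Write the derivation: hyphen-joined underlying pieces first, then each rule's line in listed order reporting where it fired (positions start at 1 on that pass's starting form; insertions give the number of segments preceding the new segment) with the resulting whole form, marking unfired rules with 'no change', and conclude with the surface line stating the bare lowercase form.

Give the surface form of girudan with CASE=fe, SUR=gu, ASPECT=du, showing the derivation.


underlying: ap-girudan-g-mam
1. e -> o, i -> u / B C0 _: fires at position(s) 4: apgurudangmam
2. o -> e, u -> i / F C0 _: no change
3. k -> g, p -> b, s -> z, t -> d / _ Z: fires at position(s) 2: abgurudangmam
4. 0 -> i / C _ C: inserts after position(s) 2, 9, 10: abigurudanigimam
surface: abigurudanigimam


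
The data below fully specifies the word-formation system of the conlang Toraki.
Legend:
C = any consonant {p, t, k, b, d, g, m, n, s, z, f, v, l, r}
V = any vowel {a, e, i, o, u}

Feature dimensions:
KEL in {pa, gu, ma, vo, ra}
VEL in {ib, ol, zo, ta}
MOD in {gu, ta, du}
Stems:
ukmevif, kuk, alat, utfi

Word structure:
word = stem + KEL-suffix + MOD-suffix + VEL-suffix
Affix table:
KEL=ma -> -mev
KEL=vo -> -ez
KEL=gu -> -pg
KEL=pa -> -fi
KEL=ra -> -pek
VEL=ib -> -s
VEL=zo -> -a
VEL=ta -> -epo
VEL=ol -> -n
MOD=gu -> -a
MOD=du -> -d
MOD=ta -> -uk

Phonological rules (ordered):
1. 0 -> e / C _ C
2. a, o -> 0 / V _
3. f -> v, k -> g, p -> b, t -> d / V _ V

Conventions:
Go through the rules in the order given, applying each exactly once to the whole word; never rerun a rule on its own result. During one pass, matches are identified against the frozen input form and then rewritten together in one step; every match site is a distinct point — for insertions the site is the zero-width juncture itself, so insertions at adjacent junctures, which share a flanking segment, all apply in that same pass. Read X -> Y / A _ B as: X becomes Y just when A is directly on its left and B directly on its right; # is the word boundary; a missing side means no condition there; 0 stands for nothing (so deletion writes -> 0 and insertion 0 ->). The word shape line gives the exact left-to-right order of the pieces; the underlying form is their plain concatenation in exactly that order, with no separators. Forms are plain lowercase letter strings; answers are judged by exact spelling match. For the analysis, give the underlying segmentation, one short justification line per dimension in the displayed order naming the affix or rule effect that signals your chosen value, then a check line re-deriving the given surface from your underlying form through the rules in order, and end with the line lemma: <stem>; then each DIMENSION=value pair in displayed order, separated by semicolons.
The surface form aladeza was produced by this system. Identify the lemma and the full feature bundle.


underlying: alat-ez-a-a
KEL=vo - signalled by the affix -ez
VEL=zo - signalled by the affix -a
MOD=gu - signalled by the affix -a
check: alatezaa -> alatezaa -> alateza -> aladeza
lemma: alat; KEL=vo; VEL=zo; MOD=gu


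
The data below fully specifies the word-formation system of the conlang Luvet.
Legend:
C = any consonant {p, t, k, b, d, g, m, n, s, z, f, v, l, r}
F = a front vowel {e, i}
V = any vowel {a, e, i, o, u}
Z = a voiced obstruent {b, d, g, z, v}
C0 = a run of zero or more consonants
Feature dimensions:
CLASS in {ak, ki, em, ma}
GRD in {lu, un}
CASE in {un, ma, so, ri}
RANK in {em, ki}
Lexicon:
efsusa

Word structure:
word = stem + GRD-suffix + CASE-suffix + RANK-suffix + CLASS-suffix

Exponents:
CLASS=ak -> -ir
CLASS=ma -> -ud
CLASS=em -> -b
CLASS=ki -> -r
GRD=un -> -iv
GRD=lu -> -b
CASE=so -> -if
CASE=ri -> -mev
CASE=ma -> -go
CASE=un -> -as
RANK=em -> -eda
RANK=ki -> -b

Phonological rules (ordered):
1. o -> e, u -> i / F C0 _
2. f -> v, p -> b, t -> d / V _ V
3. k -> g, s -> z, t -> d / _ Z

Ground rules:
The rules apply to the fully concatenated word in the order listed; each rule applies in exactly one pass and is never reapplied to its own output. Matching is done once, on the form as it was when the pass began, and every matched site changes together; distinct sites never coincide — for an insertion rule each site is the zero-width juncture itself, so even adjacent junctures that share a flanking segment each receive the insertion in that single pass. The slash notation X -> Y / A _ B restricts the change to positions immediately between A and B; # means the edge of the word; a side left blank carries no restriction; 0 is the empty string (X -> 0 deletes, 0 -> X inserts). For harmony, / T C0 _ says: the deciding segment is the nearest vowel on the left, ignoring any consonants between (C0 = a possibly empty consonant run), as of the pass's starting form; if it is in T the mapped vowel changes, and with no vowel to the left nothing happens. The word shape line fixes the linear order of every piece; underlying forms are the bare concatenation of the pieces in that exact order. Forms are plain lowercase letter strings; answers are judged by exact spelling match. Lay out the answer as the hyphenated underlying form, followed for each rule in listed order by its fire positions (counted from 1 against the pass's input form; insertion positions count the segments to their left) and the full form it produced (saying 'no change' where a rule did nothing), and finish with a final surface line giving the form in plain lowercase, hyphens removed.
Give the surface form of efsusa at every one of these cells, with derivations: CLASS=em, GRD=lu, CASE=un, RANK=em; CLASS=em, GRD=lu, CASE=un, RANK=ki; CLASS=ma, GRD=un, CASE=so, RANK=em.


cell CLASS=em, GRD=lu, CASE=un, RANK=em:
underlying: efsusa-b-as-eda-b
1. o -> e, u -> i / F C0 _: fires at position(s) 4: efsisabasedab
2. f -> v, p -> b, t -> d / V _ V: no change
3. k -> g, s -> z, t -> d / _ Z: no change
surface: efsisabasedab

cell CLASS=em, GRD=lu, CASE=un, RANK=ki:
underlying: efsusa-b-as-b-b
1. o -> e, u -> i / F C0 _: fires at position(s) 4: efsisabasbb
2. f -> v, p -> b, t -> d / V _ V: no change
3. k -> g, s -> z, t -> d / _ Z: fires at position(s) 9: efsisabazbb
surface: efsisabazbb

cell CLASS=ma, GRD=un, CASE=so, RANK=em:
underlying: efsusa-iv-if-eda-ud
1. o -> e, u -> i / F C0 _: fires at position(s) 4: efsisaivifedaud
2. f -> v, p -> b, t -> d / V _ V: fires at position(s) 10: efsisaivivedaud
3. k -> g, s -> z, t -> d / _ Z: no change
surface: efsisaivivedaud


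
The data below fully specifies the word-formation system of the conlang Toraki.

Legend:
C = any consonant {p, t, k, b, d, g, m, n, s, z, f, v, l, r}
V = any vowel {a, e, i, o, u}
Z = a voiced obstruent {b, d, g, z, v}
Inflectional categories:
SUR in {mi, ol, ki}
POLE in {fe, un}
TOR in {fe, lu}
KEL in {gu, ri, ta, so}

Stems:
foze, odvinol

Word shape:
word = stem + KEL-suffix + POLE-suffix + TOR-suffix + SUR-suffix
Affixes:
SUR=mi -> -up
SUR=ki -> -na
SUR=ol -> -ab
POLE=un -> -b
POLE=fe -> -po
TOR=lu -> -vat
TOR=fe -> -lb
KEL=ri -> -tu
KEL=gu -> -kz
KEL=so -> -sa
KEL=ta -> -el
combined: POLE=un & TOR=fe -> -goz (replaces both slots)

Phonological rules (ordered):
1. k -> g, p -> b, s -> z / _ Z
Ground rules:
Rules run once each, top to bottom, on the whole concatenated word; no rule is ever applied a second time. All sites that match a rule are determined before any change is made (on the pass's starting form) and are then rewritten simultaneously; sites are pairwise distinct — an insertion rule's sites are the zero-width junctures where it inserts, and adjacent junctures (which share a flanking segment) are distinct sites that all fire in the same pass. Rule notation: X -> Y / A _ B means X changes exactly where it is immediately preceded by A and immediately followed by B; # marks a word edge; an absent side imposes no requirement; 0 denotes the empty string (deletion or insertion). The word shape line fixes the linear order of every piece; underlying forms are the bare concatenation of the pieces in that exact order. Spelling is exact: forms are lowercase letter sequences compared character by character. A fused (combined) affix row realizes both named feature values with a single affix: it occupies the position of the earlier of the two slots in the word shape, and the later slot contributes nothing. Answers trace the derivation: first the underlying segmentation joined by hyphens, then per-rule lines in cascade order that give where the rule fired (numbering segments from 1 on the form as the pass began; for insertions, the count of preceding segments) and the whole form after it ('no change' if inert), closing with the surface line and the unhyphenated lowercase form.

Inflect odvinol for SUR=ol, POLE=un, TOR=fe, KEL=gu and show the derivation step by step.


underlying: odvinol-kz-goz-ab
1. k -> g, p -> b, s -> z / _ Z: fires at position(s) 8: odvinolgzgozab
surface: odvinolgzgozab


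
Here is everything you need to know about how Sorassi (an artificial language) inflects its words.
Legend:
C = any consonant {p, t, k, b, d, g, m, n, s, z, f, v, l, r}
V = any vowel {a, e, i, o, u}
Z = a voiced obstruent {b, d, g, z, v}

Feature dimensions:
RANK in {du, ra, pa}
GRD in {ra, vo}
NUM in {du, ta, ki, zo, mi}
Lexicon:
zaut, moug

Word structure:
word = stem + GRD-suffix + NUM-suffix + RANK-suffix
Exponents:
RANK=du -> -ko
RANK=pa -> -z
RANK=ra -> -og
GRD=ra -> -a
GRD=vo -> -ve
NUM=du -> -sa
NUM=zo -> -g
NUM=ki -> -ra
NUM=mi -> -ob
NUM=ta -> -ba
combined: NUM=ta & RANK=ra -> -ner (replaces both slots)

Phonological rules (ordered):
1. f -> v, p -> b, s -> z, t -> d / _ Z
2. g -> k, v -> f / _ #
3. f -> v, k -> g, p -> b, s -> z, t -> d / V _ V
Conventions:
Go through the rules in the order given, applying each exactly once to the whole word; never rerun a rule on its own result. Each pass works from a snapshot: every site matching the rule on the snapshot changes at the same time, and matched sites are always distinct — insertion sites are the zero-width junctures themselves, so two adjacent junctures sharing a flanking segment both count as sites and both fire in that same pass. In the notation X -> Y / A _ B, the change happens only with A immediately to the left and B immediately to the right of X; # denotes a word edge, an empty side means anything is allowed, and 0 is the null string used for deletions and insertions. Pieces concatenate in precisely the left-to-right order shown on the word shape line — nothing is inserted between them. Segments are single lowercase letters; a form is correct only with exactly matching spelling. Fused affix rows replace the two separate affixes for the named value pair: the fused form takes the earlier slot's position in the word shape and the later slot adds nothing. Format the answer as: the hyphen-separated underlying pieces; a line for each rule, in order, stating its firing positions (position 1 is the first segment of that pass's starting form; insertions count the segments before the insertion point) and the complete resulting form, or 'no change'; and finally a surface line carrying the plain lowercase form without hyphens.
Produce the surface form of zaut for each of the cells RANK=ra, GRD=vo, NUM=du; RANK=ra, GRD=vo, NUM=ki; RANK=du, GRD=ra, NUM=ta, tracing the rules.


cell RANK=ra, GRD=vo, NUM=du:
underlying: zaut-ve-sa-og
1. f -> v, p -> b, s -> z, t -> d / _ Z: fires at position(s) 4: zaudvesaog
2. g -> k, v -> f / _ #: fires at position(s) 10: zaudvesaok
3. f -> v, k -> g, p -> b, s -> z, t -> d / V _ V: fires at position(s) 7: zaudvezaok
surface: zaudvezaok

cell RANK=ra, GRD=vo, NUM=ki:
underlying: zaut-ve-ra-og
1. f -> v, p -> b, s -> z, t -> d / _ Z: fires at position(s) 4: zaudveraog
2. g -> k, v -> f / _ #: fires at position(s) 10: zaudveraok
3. f -> v, k -> g, p -> b, s -> z, t -> d / V _ V: no change
surface: zaudveraok

cell RANK=du, GRD=ra, NUM=ta:
underlying: zaut-a-ba-ko
1. f -> v, p -> b, s -> z, t -> d / _ Z: no change
2. g -> k, v -> f / _ #: no change
3. f -> v, k -> g, p -> b, s -> z, t -> d / V _ V: fires at position(s) 4, 8: zaudabago
surface: zaudabago
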